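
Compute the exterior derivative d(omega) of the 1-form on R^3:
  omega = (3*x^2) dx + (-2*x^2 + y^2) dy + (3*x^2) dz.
d(omega) = (-4*x) dx ∧ dy + (6*x) dx ∧ dz

For a 1-form omega = sum_i f_i dx_i, the exterior derivative is
  d(omega) = sum_{i < j} (∂f_j/∂x_i - ∂f_i/∂x_j) dx_i ∧ dx_j.
  coefficient of dx ∧ dy: ∂f_2/∂x - ∂f_1/∂y = ∂(-2*x^2 + y^2)/∂x - ∂(3*x^2)/∂y = -4*x
  coefficient of dx ∧ dz: ∂f_3/∂x - ∂f_1/∂z = ∂(3*x^2)/∂x - ∂(3*x^2)/∂z = 6*x
Assembling: d(omega) = (-4*x) dx ∧ dy + (6*x) dx ∧ dz.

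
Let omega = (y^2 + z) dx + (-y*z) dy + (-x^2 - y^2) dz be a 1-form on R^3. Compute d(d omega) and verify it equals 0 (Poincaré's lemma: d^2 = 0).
d(d omega) = 0

Step 1: d omega = sum_{i<j} (∂f_j/∂x_i - ∂f_i/∂x_j) dx_i ∧ dx_j:
  coeff of dx ∧ dy: -2*y
  coeff of dx ∧ dz: -2*x - 1
  coeff of dy ∧ dz: -y
Step 2: Apply d again to each 2-form coefficient. The only possible 3-form in R^3 is dx ∧ dy ∧ dz, with coefficient
  ∂(coeff of dy∧dz)/∂x - ∂(coeff of dx∧dz)/∂y + ∂(coeff of dx∧dy)/∂z
  = ∂/∂x (-y) - ∂/∂y (-2*x - 1) + ∂/∂z (-2*y).
Each of these terms simplifies to sums of mixed partials that cancel in pairs. The result is 0 (by equality of mixed partials for smooth functions — Schwarz / Clairaut).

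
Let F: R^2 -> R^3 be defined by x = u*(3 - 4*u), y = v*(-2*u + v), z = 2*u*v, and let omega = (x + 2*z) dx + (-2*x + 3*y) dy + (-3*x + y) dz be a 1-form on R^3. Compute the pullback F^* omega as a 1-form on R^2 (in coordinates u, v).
F^* omega = (32*u^3 - 24*u^2*v - 36*u^2 + 8*u*v^2 + 6*u*v + 9*u - 4*v^3) du + (8*u^3 + 24*u^2*v - 6*u^2 - 16*u*v^2 - 12*u*v + 6*v^3) dv

Using F^*(f dg) = (f ∘ F) d(g ∘ F), substitute each coordinate x_i by F_i(u, v) in f_i, and replace dx_i by d F_i = (∂F_i/∂u) du + (∂F_i/∂v) dv.
  For the x component: f_1(F) = u*(-4*u + 4*v + 3); d F_1 = (3 - 8*u) du + (0) dv
  For the y component: f_2(F) = 8*u^2 - 6*u*v - 6*u + 3*v^2; d F_2 = (-2*v) du + (-2*u + 2*v) dv
  For the z component: f_3(F) = 12*u^2 - 2*u*v - 9*u + v^2; d F_3 = (2*v) du + (2*u) dv
Combining and collecting du, dv coefficients:
  coeff of du: 32*u^3 - 24*u^2*v - 36*u^2 + 8*u*v^2 + 6*u*v + 9*u - 4*v^3
  coeff of dv: 8*u^3 + 24*u^2*v - 6*u^2 - 16*u*v^2 - 12*u*v + 6*v^3
F^* omega = (32*u^3 - 24*u^2*v - 36*u^2 + 8*u*v^2 + 6*u*v + 9*u - 4*v^3) du + (8*u^3 + 24*u^2*v - 6*u^2 - 16*u*v^2 - 12*u*v + 6*v^3) dv.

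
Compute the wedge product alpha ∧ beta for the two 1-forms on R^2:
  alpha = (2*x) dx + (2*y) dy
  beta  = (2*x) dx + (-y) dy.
alpha ∧ beta = (-6*x*y) dx ∧ dy

Distribute the wedge, using dx_i ∧ dx_j = -dx_j ∧ dx_i and dx_i ∧ dx_i = 0. For each pair (i, j) with i < j, the coefficient of dx_i ∧ dx_j in alpha ∧ beta is (alpha_i * beta_j - alpha_j * beta_i). Collecting: alpha ∧ beta = (-6*x*y) dx ∧ dy.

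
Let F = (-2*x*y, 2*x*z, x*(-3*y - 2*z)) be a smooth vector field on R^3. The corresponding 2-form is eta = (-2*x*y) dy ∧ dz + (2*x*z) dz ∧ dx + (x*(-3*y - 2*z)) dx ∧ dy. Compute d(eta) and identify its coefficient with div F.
d(eta) = (-2*x - 2*y) dx ∧ dy ∧ dz; div F = -2*x - 2*y

For a 2-form in R^3 of the form above, applying d gives a 3-form with coefficient ∂P/∂x + ∂Q/∂y + ∂R/∂z:
  ∂P/∂x = -2*y
  ∂Q/∂y = 0
  ∂R/∂z = -2*x
Sum = -2*x - 2*y, which is exactly div F.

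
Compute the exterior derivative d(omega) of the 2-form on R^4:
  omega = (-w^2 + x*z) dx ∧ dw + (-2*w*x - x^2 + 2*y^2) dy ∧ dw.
d(omega) = (-x) dx ∧ dz ∧ dw + (-2*w - 2*x) dx ∧ dy ∧ dw

For a 2-form omega = sum_{i<j} g_{ij} dx_i ∧ dx_j, the exterior derivative is
  d(omega) = sum_{i<j} d(g_{ij}) ∧ dx_i ∧ dx_j = sum_{i<j, k} (∂g_{ij}/∂x_k) dx_k ∧ dx_i ∧ dx_j.
Expand each term, using dx_k ∧ dx_i ∧ dx_j = sgn(permutation) dx_{(a)} ∧ dx_{(b)} ∧ dx_{(c)} with (a < b < c) sorted:
  d(-w^2 + x*z) includes (∂/∂z)(-w^2 + x*z) dz = (x) dz, which multiplied by dx ∧ dw gives (-x) dx ∧ dz ∧ dw
  d(-2*w*x - x^2 + 2*y^2) includes (∂/∂x)(-2*w*x - x^2 + 2*y^2) dx = (-2*w - 2*x) dx, which multiplied by dy ∧ dw gives (-2*w - 2*x) dx ∧ dy ∧ dw
Collecting like 3-forms: d(omega) = (-x) dx ∧ dz ∧ dw + (-2*w - 2*x) dx ∧ dy ∧ dw.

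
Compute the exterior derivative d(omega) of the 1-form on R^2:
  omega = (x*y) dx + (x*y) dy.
d(omega) = (-x + y) dx ∧ dy

For a 1-form omega = sum_i f_i dx_i, the exterior derivative is
  d(omega) = sum_{i < j} (∂f_j/∂x_i - ∂f_i/∂x_j) dx_i ∧ dx_j.
  coefficient of dx ∧ dy: ∂f_2/∂x - ∂f_1/∂y = ∂(x*y)/∂x - ∂(x*y)/∂y = -x + y
Assembling: d(omega) = (-x + y) dx ∧ dy.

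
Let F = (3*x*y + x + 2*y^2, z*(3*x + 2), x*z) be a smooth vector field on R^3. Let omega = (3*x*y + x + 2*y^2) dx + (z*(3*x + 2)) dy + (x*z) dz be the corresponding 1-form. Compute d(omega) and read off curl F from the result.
d(omega) = (-3*x - 2) dy ∧ dz + (-z) dz ∧ dx + (-3*x - 4*y + 3*z) dx ∧ dy; curl F = (-3*x - 2, -z, -3*x - 4*y + 3*z)

d omega = sum_{i<j} (∂f_j/∂x_i - ∂f_i/∂x_j) dx_i ∧ dx_j. Under the identification (dy ∧ dz, dz ∧ dx, dx ∧ dy) ↔ (e_x, e_y, e_z), the coefficients are exactly the components of curl F. Compute:
  ∂R/∂y - ∂Q/∂z = (0) - (3*x + 2) = -3*x - 2
  ∂P/∂z - ∂R/∂x = (0) - (z) = -z
  ∂Q/∂x - ∂P/∂y = (3*z) - (3*x + 4*y) = -3*x - 4*y + 3*z.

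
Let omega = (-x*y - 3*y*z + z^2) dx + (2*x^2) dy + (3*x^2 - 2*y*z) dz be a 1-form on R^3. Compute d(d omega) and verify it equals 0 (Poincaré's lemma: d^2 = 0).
d(d omega) = 0

Step 1: d omega = sum_{i<j} (∂f_j/∂x_i - ∂f_i/∂x_j) dx_i ∧ dx_j:
  coeff of dx ∧ dy: 5*x + 3*z
  coeff of dx ∧ dz: 6*x + 3*y - 2*z
  coeff of dy ∧ dz: -2*z
Step 2: Apply d again to each 2-form coefficient. The only possible 3-form in R^3 is dx ∧ dy ∧ dz, with coefficient
  ∂(coeff of dy∧dz)/∂x - ∂(coeff of dx∧dz)/∂y + ∂(coeff of dx∧dy)/∂z
  = ∂/∂x (-2*z) - ∂/∂y (6*x + 3*y - 2*z) + ∂/∂z (5*x + 3*z).
Each of these terms simplifies to sums of mixed partials that cancel in pairs. The result is 0 (by equality of mixed partials for smooth functions — Schwarz / Clairaut).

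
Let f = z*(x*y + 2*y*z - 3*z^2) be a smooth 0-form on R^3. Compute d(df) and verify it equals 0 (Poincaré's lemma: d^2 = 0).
d(df) = 0

Step 1: df = sum_i (∂f/∂x_i) dx_i = (y*z) dx + (z*(x + 2*z)) dy + (x*y + 4*y*z - 9*z^2) dz.
Step 2: Apply d again. Using the 1-form formula, the coefficient of dx ∧ dy in d(df) is ∂^2 f/∂x ∂y - ∂^2 f/∂y ∂x = (z) - (z) = 0 (equality of mixed partials for smooth f).
Similarly for dx ∧ dz and dy ∧ dz — all coefficients vanish. So d(df) = 0.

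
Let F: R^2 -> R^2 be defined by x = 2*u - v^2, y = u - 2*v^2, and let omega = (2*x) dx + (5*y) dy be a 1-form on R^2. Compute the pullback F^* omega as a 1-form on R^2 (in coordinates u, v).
F^* omega = (13*u - 14*v^2) du + (-28*u*v + 44*v^3) dv

Using F^*(f dg) = (f ∘ F) d(g ∘ F), substitute each coordinate x_i by F_i(u, v) in f_i, and replace dx_i by d F_i = (∂F_i/∂u) du + (∂F_i/∂v) dv.
  For the x component: f_1(F) = 4*u - 2*v^2; d F_1 = (2) du + (-2*v) dv
  For the y component: f_2(F) = 5*u - 10*v^2; d F_2 = (1) du + (-4*v) dv
Combining and collecting du, dv coefficients:
  coeff of du: 13*u - 14*v^2
  coeff of dv: -28*u*v + 44*v^3
F^* omega = (13*u - 14*v^2) du + (-28*u*v + 44*v^3) dv.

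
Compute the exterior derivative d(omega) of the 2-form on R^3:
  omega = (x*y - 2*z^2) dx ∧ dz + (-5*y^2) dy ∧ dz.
d(omega) = (-x) dx ∧ dy ∧ dz

For a 2-form omega = sum_{i<j} g_{ij} dx_i ∧ dx_j, the exterior derivative is
  d(omega) = sum_{i<j} d(g_{ij}) ∧ dx_i ∧ dx_j = sum_{i<j, k} (∂g_{ij}/∂x_k) dx_k ∧ dx_i ∧ dx_j.
Expand each term, using dx_k ∧ dx_i ∧ dx_j = sgn(permutation) dx_{(a)} ∧ dx_{(b)} ∧ dx_{(c)} with (a < b < c) sorted:
  d(x*y - 2*z^2) includes (∂/∂y)(x*y - 2*z^2) dy = (x) dy, which multiplied by dx ∧ dz gives (-x) dx ∧ dy ∧ dz
Collecting like 3-forms: d(omega) = (-x) dx ∧ dy ∧ dz.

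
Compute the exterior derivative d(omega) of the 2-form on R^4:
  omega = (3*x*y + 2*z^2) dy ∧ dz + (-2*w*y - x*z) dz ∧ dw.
d(omega) = (3*y) dx ∧ dy ∧ dz + (-z) dx ∧ dz ∧ dw + (-2*w) dy ∧ dz ∧ dw

For a 2-form omega = sum_{i<j} g_{ij} dx_i ∧ dx_j, the exterior derivative is
  d(omega) = sum_{i<j} d(g_{ij}) ∧ dx_i ∧ dx_j = sum_{i<j, k} (∂g_{ij}/∂x_k) dx_k ∧ dx_i ∧ dx_j.
Expand each term, using dx_k ∧ dx_i ∧ dx_j = sgn(permutation) dx_{(a)} ∧ dx_{(b)} ∧ dx_{(c)} with (a < b < c) sorted:
  d(3*x*y + 2*z^2) includes (∂/∂x)(3*x*y + 2*z^2) dx = (3*y) dx, which multiplied by dy ∧ dz gives (3*y) dx ∧ dy ∧ dz
  d(-2*w*y - x*z) includes (∂/∂x)(-2*w*y - x*z) dx = (-z) dx, which multiplied by dz ∧ dw gives (-z) dx ∧ dz ∧ dw
  d(-2*w*y - x*z) includes (∂/∂y)(-2*w*y - x*z) dy = (-2*w) dy, which multiplied by dz ∧ dw gives (-2*w) dy ∧ dz ∧ dw
Collecting like 3-forms: d(omega) = (3*y) dx ∧ dy ∧ dz + (-z) dx ∧ dz ∧ dw + (-2*w) dy ∧ dz ∧ dw.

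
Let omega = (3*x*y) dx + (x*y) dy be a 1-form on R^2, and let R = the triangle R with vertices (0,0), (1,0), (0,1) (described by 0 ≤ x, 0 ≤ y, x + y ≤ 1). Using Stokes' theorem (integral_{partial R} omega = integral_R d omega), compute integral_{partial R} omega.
integral_(partial R) omega = -1/3

Stokes: integral_partial_R omega = integral_R d omega with d omega = (∂Q/∂x - ∂P/∂y) dx ∧ dy.
  ∂Q/∂x = y
  ∂P/∂y = 3*x
  integrand = ∂Q/∂x - ∂P/∂y = -3*x + y.
Integrating over R: integral_0^1 integral_0^{1-x} (-3*x + y) dy dx = -1/3.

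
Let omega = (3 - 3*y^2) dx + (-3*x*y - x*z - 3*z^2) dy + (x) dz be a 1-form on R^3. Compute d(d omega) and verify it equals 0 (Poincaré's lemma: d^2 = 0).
d(d omega) = 0

Step 1: d omega = sum_{i<j} (∂f_j/∂x_i - ∂f_i/∂x_j) dx_i ∧ dx_j:
  coeff of dx ∧ dy: 3*y - z
  coeff of dx ∧ dz: 1
  coeff of dy ∧ dz: x + 6*z
Step 2: Apply d again to each 2-form coefficient. The only possible 3-form in R^3 is dx ∧ dy ∧ dz, with coefficient
  ∂(coeff of dy∧dz)/∂x - ∂(coeff of dx∧dz)/∂y + ∂(coeff of dx∧dy)/∂z
  = ∂/∂x (x + 6*z) - ∂/∂y (1) + ∂/∂z (3*y - z).
Each of these terms simplifies to sums of mixed partials that cancel in pairs. The result is 0 (by equality of mixed partials for smooth functions — Schwarz / Clairaut).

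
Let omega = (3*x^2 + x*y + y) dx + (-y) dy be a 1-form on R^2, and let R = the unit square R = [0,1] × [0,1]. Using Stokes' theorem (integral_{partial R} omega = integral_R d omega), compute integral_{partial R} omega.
integral_(partial R) omega = -3/2

Stokes: integral_partial_R omega = integral_R d omega with d omega = (∂Q/∂x - ∂P/∂y) dx ∧ dy.
  ∂Q/∂x = 0
  ∂P/∂y = x + 1
  integrand = ∂Q/∂x - ∂P/∂y = -x - 1.
Integrating over R: integral_0^1 integral_0^1 (-x - 1) dx dy = -3/2.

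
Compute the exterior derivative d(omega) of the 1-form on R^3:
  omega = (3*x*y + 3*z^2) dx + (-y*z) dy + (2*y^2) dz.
d(omega) = (-3*x) dx ∧ dy + (-6*z) dx ∧ dz + (5*y) dy ∧ dz

For a 1-form omega = sum_i f_i dx_i, the exterior derivative is
  d(omega) = sum_{i < j} (∂f_j/∂x_i - ∂f_i/∂x_j) dx_i ∧ dx_j.
  coefficient of dx ∧ dy: ∂f_2/∂x - ∂f_1/∂y = ∂(-y*z)/∂x - ∂(3*x*y + 3*z^2)/∂y = -3*x
  coefficient of dx ∧ dz: ∂f_3/∂x - ∂f_1/∂z = ∂(2*y^2)/∂x - ∂(3*x*y + 3*z^2)/∂z = -6*z
  coefficient of dy ∧ dz: ∂f_3/∂y - ∂f_2/∂z = ∂(2*y^2)/∂y - ∂(-y*z)/∂z = 5*y
Assembling: d(omega) = (-3*x) dx ∧ dy + (-6*z) dx ∧ dz + (5*y) dy ∧ dz.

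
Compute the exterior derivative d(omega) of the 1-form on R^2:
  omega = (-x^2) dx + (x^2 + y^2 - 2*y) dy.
d(omega) = (2*x) dx ∧ dy

For a 1-form omega = sum_i f_i dx_i, the exterior derivative is
  d(omega) = sum_{i < j} (∂f_j/∂x_i - ∂f_i/∂x_j) dx_i ∧ dx_j.
  coefficient of dx ∧ dy: ∂f_2/∂x - ∂f_1/∂y = ∂(x^2 + y^2 - 2*y)/∂x - ∂(-x^2)/∂y = 2*x
Assembling: d(omega) = (2*x) dx ∧ dy.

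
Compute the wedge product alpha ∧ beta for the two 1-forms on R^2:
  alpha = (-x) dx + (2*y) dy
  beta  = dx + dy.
alpha ∧ beta = (-x - 2*y) dx ∧ dy

Distribute the wedge, using dx_i ∧ dx_j = -dx_j ∧ dx_i and dx_i ∧ dx_i = 0. For each pair (i, j) with i < j, the coefficient of dx_i ∧ dx_j in alpha ∧ beta is (alpha_i * beta_j - alpha_j * beta_i). Collecting: alpha ∧ beta = (-x - 2*y) dx ∧ dy.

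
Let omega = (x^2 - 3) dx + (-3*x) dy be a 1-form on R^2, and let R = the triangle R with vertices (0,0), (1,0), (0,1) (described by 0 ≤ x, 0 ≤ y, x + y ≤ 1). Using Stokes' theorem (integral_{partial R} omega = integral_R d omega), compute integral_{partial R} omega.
integral_(partial R) omega = -3/2

Stokes: integral_partial_R omega = integral_R d omega with d omega = (∂Q/∂x - ∂P/∂y) dx ∧ dy.
  ∂Q/∂x = -3
  ∂P/∂y = 0
  integrand = ∂Q/∂x - ∂P/∂y = -3.
Integrating over R: integral_0^1 integral_0^{1-x} (-3) dy dx = -3/2.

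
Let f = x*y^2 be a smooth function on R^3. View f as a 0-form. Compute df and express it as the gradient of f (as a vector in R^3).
df = (y^2) dx + (2*x*y) dy + (0) dz; grad f = (y^2, 2*x*y, 0)

For a 0-form f, d f = (∂f/∂x) dx + (∂f/∂y) dy + (∂f/∂z) dz. The components of the vector representation are exactly the entries of grad f in Cartesian coordinates:
  ∂f/∂x = y^2
  ∂f/∂y = 2*x*y
  ∂f/∂z = 0.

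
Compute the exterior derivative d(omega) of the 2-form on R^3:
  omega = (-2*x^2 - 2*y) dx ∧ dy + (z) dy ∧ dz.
d(omega) = 0

For a 2-form omega = sum_{i<j} g_{ij} dx_i ∧ dx_j, the exterior derivative is
  d(omega) = sum_{i<j} d(g_{ij}) ∧ dx_i ∧ dx_j = sum_{i<j, k} (∂g_{ij}/∂x_k) dx_k ∧ dx_i ∧ dx_j.
Expand each term, using dx_k ∧ dx_i ∧ dx_j = sgn(permutation) dx_{(a)} ∧ dx_{(b)} ∧ dx_{(c)} with (a < b < c) sorted:

Collecting like 3-forms: d(omega) = 0.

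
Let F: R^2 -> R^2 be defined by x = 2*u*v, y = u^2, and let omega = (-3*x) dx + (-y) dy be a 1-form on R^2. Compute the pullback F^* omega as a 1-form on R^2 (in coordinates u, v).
F^* omega = (2*u*(-u^2 - 6*v^2)) du + (-12*u^2*v) dv

Using F^*(f dg) = (f ∘ F) d(g ∘ F), substitute each coordinate x_i by F_i(u, v) in f_i, and replace dx_i by d F_i = (∂F_i/∂u) du + (∂F_i/∂v) dv.
  For the x component: f_1(F) = -6*u*v; d F_1 = (2*v) du + (2*u) dv
  For the y component: f_2(F) = -u^2; d F_2 = (2*u) du + (0) dv
Combining and collecting du, dv coefficients:
  coeff of du: 2*u*(-u^2 - 6*v^2)
  coeff of dv: -12*u^2*v
F^* omega = (2*u*(-u^2 - 6*v^2)) du + (-12*u^2*v) dv.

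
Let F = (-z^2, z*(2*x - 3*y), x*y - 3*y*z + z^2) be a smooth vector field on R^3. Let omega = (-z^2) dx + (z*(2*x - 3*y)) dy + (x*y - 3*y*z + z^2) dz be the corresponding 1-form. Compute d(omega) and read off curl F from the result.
d(omega) = (-x + 3*y - 3*z) dy ∧ dz + (-y - 2*z) dz ∧ dx + (2*z) dx ∧ dy; curl F = (-x + 3*y - 3*z, -y - 2*z, 2*z)

d omega = sum_{i<j} (∂f_j/∂x_i - ∂f_i/∂x_j) dx_i ∧ dx_j. Under the identification (dy ∧ dz, dz ∧ dx, dx ∧ dy) ↔ (e_x, e_y, e_z), the coefficients are exactly the components of curl F. Compute:
  ∂R/∂y - ∂Q/∂z = (x - 3*z) - (2*x - 3*y) = -x + 3*y - 3*z
  ∂P/∂z - ∂R/∂x = (-2*z) - (y) = -y - 2*z
  ∂Q/∂x - ∂P/∂y = (2*z) - (0) = 2*z.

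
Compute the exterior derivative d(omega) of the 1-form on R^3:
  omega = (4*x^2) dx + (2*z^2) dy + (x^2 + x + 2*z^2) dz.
d(omega) = (2*x + 1) dx ∧ dz + (-4*z) dy ∧ dz

For a 1-form omega = sum_i f_i dx_i, the exterior derivative is
  d(omega) = sum_{i < j} (∂f_j/∂x_i - ∂f_i/∂x_j) dx_i ∧ dx_j.
  coefficient of dx ∧ dz: ∂f_3/∂x - ∂f_1/∂z = ∂(x^2 + x + 2*z^2)/∂x - ∂(4*x^2)/∂z = 2*x + 1
  coefficient of dy ∧ dz: ∂f_3/∂y - ∂f_2/∂z = ∂(x^2 + x + 2*z^2)/∂y - ∂(2*z^2)/∂z = -4*z
Assembling: d(omega) = (2*x + 1) dx ∧ dz + (-4*z) dy ∧ dz.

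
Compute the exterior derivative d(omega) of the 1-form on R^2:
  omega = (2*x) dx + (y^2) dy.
d(omega) = 0

For a 1-form omega = sum_i f_i dx_i, the exterior derivative is
  d(omega) = sum_{i < j} (∂f_j/∂x_i - ∂f_i/∂x_j) dx_i ∧ dx_j.

Assembling: d(omega) = 0.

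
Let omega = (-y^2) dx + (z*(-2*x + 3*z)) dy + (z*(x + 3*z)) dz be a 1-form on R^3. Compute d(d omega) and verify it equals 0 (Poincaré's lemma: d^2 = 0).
d(d omega) = 0

Step 1: d omega = sum_{i<j} (∂f_j/∂x_i - ∂f_i/∂x_j) dx_i ∧ dx_j:
  coeff of dx ∧ dy: 2*y - 2*z
  coeff of dx ∧ dz: z
  coeff of dy ∧ dz: 2*x - 6*z
Step 2: Apply d again to each 2-form coefficient. The only possible 3-form in R^3 is dx ∧ dy ∧ dz, with coefficient
  ∂(coeff of dy∧dz)/∂x - ∂(coeff of dx∧dz)/∂y + ∂(coeff of dx∧dy)/∂z
  = ∂/∂x (2*x - 6*z) - ∂/∂y (z) + ∂/∂z (2*y - 2*z).
Each of these terms simplifies to sums of mixed partials that cancel in pairs. The result is 0 (by equality of mixed partials for smooth functions — Schwarz / Clairaut).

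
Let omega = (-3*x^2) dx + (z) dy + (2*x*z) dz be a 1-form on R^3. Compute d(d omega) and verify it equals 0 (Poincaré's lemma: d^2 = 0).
d(d omega) = 0

Step 1: d omega = sum_{i<j} (∂f_j/∂x_i - ∂f_i/∂x_j) dx_i ∧ dx_j:
  coeff of dx ∧ dy: 0
  coeff of dx ∧ dz: 2*z
  coeff of dy ∧ dz: -1
Step 2: Apply d again to each 2-form coefficient. The only possible 3-form in R^3 is dx ∧ dy ∧ dz, with coefficient
  ∂(coeff of dy∧dz)/∂x - ∂(coeff of dx∧dz)/∂y + ∂(coeff of dx∧dy)/∂z
  = ∂/∂x (-1) - ∂/∂y (2*z) + ∂/∂z (0).
Each of these terms simplifies to sums of mixed partials that cancel in pairs. The result is 0 (by equality of mixed partials for smooth functions — Schwarz / Clairaut).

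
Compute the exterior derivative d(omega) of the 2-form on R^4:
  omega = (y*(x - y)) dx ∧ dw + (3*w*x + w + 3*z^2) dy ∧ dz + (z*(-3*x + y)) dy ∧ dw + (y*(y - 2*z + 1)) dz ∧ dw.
d(omega) = (-x + 2*y - 3*z) dx ∧ dy ∧ dw + (3*w) dx ∧ dy ∧ dz + (6*x + y - 2*z + 2) dy ∧ dz ∧ dw

For a 2-form omega = sum_{i<j} g_{ij} dx_i ∧ dx_j, the exterior derivative is
  d(omega) = sum_{i<j} d(g_{ij}) ∧ dx_i ∧ dx_j = sum_{i<j, k} (∂g_{ij}/∂x_k) dx_k ∧ dx_i ∧ dx_j.
Expand each term, using dx_k ∧ dx_i ∧ dx_j = sgn(permutation) dx_{(a)} ∧ dx_{(b)} ∧ dx_{(c)} with (a < b < c) sorted:
  d(y*(x - y)) includes (∂/∂y)(y*(x - y)) dy = (x - 2*y) dy, which multiplied by dx ∧ dw gives (-x + 2*y) dx ∧ dy ∧ dw
  d(3*w*x + w + 3*z^2) includes (∂/∂x)(3*w*x + w + 3*z^2) dx = (3*w) dx, which multiplied by dy ∧ dz gives (3*w) dx ∧ dy ∧ dz
  d(3*w*x + w + 3*z^2) includes (∂/∂w)(3*w*x + w + 3*z^2) dw = (3*x + 1) dw, which multiplied by dy ∧ dz gives (3*x + 1) dy ∧ dz ∧ dw
  d(z*(-3*x + y)) includes (∂/∂x)(z*(-3*x + y)) dx = (-3*z) dx, which multiplied by dy ∧ dw gives (-3*z) dx ∧ dy ∧ dw
  d(z*(-3*x + y)) includes (∂/∂z)(z*(-3*x + y)) dz = (-3*x + y) dz, which multiplied by dy ∧ dw gives (3*x - y) dy ∧ dz ∧ dw
  d(y*(y - 2*z + 1)) includes (∂/∂y)(y*(y - 2*z + 1)) dy = (2*y - 2*z + 1) dy, which multiplied by dz ∧ dw gives (2*y - 2*z + 1) dy ∧ dz ∧ dw
Collecting like 3-forms: d(omega) = (-x + 2*y - 3*z) dx ∧ dy ∧ dw + (3*w) dx ∧ dy ∧ dz + (6*x + y - 2*z + 2) dy ∧ dz ∧ dw.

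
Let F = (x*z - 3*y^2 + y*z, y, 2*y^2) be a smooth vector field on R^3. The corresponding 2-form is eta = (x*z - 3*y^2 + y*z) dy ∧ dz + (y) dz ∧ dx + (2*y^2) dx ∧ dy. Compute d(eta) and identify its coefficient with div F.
d(eta) = (z + 1) dx ∧ dy ∧ dz; div F = z + 1

For a 2-form in R^3 of the form above, applying d gives a 3-form with coefficient ∂P/∂x + ∂Q/∂y + ∂R/∂z:
  ∂P/∂x = z
  ∂Q/∂y = 1
  ∂R/∂z = 0
Sum = z + 1, which is exactly div F.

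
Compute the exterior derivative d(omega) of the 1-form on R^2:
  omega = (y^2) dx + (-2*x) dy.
d(omega) = (-2*y - 2) dx ∧ dy

For a 1-form omega = sum_i f_i dx_i, the exterior derivative is
  d(omega) = sum_{i < j} (∂f_j/∂x_i - ∂f_i/∂x_j) dx_i ∧ dx_j.
  coefficient of dx ∧ dy: ∂f_2/∂x - ∂f_1/∂y = ∂(-2*x)/∂x - ∂(y^2)/∂y = -2*y - 2
Assembling: d(omega) = (-2*y - 2) dx ∧ dy.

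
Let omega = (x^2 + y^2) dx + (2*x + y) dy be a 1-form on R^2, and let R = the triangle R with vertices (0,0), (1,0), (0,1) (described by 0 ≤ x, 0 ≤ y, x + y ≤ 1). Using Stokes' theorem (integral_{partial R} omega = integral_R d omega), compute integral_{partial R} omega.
integral_(partial R) omega = 2/3

Stokes: integral_partial_R omega = integral_R d omega with d omega = (∂Q/∂x - ∂P/∂y) dx ∧ dy.
  ∂Q/∂x = 2
  ∂P/∂y = 2*y
  integrand = ∂Q/∂x - ∂P/∂y = 2 - 2*y.
Integrating over R: integral_0^1 integral_0^{1-x} (2 - 2*y) dy dx = 2/3.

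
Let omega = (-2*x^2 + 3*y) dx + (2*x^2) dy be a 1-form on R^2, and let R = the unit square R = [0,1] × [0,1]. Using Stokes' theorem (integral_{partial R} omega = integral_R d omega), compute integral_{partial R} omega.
integral_(partial R) omega = -1

Stokes: integral_partial_R omega = integral_R d omega with d omega = (∂Q/∂x - ∂P/∂y) dx ∧ dy.
  ∂Q/∂x = 4*x
  ∂P/∂y = 3
  integrand = ∂Q/∂x - ∂P/∂y = 4*x - 3.
Integrating over R: integral_0^1 integral_0^1 (4*x - 3) dx dy = -1.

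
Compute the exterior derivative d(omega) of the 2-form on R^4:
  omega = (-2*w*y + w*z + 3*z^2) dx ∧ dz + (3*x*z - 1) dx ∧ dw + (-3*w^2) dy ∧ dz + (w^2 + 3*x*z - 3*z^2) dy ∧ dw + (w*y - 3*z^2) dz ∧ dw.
d(omega) = (2*w) dx ∧ dy ∧ dz + (-3*x - 2*y + z) dx ∧ dz ∧ dw + (-5*w - 3*x + 6*z) dy ∧ dz ∧ dw + (3*z) dx ∧ dy ∧ dw

For a 2-form omega = sum_{i<j} g_{ij} dx_i ∧ dx_j, the exterior derivative is
  d(omega) = sum_{i<j} d(g_{ij}) ∧ dx_i ∧ dx_j = sum_{i<j, k} (∂g_{ij}/∂x_k) dx_k ∧ dx_i ∧ dx_j.
Expand each term, using dx_k ∧ dx_i ∧ dx_j = sgn(permutation) dx_{(a)} ∧ dx_{(b)} ∧ dx_{(c)} with (a < b < c) sorted:
  d(-2*w*y + w*z + 3*z^2) includes (∂/∂y)(-2*w*y + w*z + 3*z^2) dy = (-2*w) dy, which multiplied by dx ∧ dz gives (2*w) dx ∧ dy ∧ dz
  d(-2*w*y + w*z + 3*z^2) includes (∂/∂w)(-2*w*y + w*z + 3*z^2) dw = (-2*y + z) dw, which multiplied by dx ∧ dz gives (-2*y + z) dx ∧ dz ∧ dw
  d(3*x*z - 1) includes (∂/∂z)(3*x*z - 1) dz = (3*x) dz, which multiplied by dx ∧ dw gives (-3*x) dx ∧ dz ∧ dw
  d(-3*w^2) includes (∂/∂w)(-3*w^2) dw = (-6*w) dw, which multiplied by dy ∧ dz gives (-6*w) dy ∧ dz ∧ dw
  d(w^2 + 3*x*z - 3*z^2) includes (∂/∂x)(w^2 + 3*x*z - 3*z^2) dx = (3*z) dx, which multiplied by dy ∧ dw gives (3*z) dx ∧ dy ∧ dw
  d(w^2 + 3*x*z - 3*z^2) includes (∂/∂z)(w^2 + 3*x*z - 3*z^2) dz = (3*x - 6*z) dz, which multiplied by dy ∧ dw gives (-3*x + 6*z) dy ∧ dz ∧ dw
  d(w*y - 3*z^2) includes (∂/∂y)(w*y - 3*z^2) dy = (w) dy, which multiplied by dz ∧ dw gives (w) dy ∧ dz ∧ dw
Collecting like 3-forms: d(omega) = (2*w) dx ∧ dy ∧ dz + (-3*x - 2*y + z) dx ∧ dz ∧ dw + (-5*w - 3*x + 6*z) dy ∧ dz ∧ dw + (3*z) dx ∧ dy ∧ dw.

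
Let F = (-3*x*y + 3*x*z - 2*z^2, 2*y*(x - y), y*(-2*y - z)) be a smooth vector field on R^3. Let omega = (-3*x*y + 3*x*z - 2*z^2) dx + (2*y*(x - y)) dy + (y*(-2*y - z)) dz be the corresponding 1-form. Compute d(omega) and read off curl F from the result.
d(omega) = (-4*y - z) dy ∧ dz + (3*x - 4*z) dz ∧ dx + (3*x + 2*y) dx ∧ dy; curl F = (-4*y - z, 3*x - 4*z, 3*x + 2*y)

d omega = sum_{i<j} (∂f_j/∂x_i - ∂f_i/∂x_j) dx_i ∧ dx_j. Under the identification (dy ∧ dz, dz ∧ dx, dx ∧ dy) ↔ (e_x, e_y, e_z), the coefficients are exactly the components of curl F. Compute:
  ∂R/∂y - ∂Q/∂z = (-4*y - z) - (0) = -4*y - z
  ∂P/∂z - ∂R/∂x = (3*x - 4*z) - (0) = 3*x - 4*z
  ∂Q/∂x - ∂P/∂y = (2*y) - (-3*x) = 3*x + 2*y.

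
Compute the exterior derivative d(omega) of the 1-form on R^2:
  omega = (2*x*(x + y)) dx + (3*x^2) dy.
d(omega) = (4*x) dx ∧ dy

For a 1-form omega = sum_i f_i dx_i, the exterior derivative is
  d(omega) = sum_{i < j} (∂f_j/∂x_i - ∂f_i/∂x_j) dx_i ∧ dx_j.
  coefficient of dx ∧ dy: ∂f_2/∂x - ∂f_1/∂y = ∂(3*x^2)/∂x - ∂(2*x*(x + y))/∂y = 4*x
Assembling: d(omega) = (4*x) dx ∧ dy.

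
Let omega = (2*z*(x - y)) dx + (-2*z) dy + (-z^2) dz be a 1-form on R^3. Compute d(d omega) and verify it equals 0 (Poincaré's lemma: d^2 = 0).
d(d omega) = 0

Step 1: d omega = sum_{i<j} (∂f_j/∂x_i - ∂f_i/∂x_j) dx_i ∧ dx_j:
  coeff of dx ∧ dy: 2*z
  coeff of dx ∧ dz: -2*x + 2*y
  coeff of dy ∧ dz: 2
Step 2: Apply d again to each 2-form coefficient. The only possible 3-form in R^3 is dx ∧ dy ∧ dz, with coefficient
  ∂(coeff of dy∧dz)/∂x - ∂(coeff of dx∧dz)/∂y + ∂(coeff of dx∧dy)/∂z
  = ∂/∂x (2) - ∂/∂y (-2*x + 2*y) + ∂/∂z (2*z).
Each of these terms simplifies to sums of mixed partials that cancel in pairs. The result is 0 (by equality of mixed partials for smooth functions — Schwarz / Clairaut).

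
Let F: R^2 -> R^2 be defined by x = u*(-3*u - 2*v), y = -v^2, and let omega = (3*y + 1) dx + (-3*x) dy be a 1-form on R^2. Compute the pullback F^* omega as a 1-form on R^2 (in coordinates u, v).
F^* omega = (18*u*v^2 - 6*u + 6*v^3 - 2*v) du + (2*u*(-9*u*v - 3*v^2 - 1)) dv

Using F^*(f dg) = (f ∘ F) d(g ∘ F), substitute each coordinate x_i by F_i(u, v) in f_i, and replace dx_i by d F_i = (∂F_i/∂u) du + (∂F_i/∂v) dv.
  For the x component: f_1(F) = 1 - 3*v^2; d F_1 = (-6*u - 2*v) du + (-2*u) dv
  For the y component: f_2(F) = 3*u*(3*u + 2*v); d F_2 = (0) du + (-2*v) dv
Combining and collecting du, dv coefficients:
  coeff of du: 18*u*v^2 - 6*u + 6*v^3 - 2*v
  coeff of dv: 2*u*(-9*u*v - 3*v^2 - 1)
F^* omega = (18*u*v^2 - 6*u + 6*v^3 - 2*v) du + (2*u*(-9*u*v - 3*v^2 - 1)) dv.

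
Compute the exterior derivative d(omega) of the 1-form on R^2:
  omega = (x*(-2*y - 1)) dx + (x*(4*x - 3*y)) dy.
d(omega) = (10*x - 3*y) dx ∧ dy

For a 1-form omega = sum_i f_i dx_i, the exterior derivative is
  d(omega) = sum_{i < j} (∂f_j/∂x_i - ∂f_i/∂x_j) dx_i ∧ dx_j.
  coefficient of dx ∧ dy: ∂f_2/∂x - ∂f_1/∂y = ∂(x*(4*x - 3*y))/∂x - ∂(x*(-2*y - 1))/∂y = 10*x - 3*y
Assembling: d(omega) = (10*x - 3*y) dx ∧ dy.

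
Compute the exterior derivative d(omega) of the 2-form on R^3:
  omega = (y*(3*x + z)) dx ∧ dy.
d(omega) = (y) dx ∧ dy ∧ dz

For a 2-form omega = sum_{i<j} g_{ij} dx_i ∧ dx_j, the exterior derivative is
  d(omega) = sum_{i<j} d(g_{ij}) ∧ dx_i ∧ dx_j = sum_{i<j, k} (∂g_{ij}/∂x_k) dx_k ∧ dx_i ∧ dx_j.
Expand each term, using dx_k ∧ dx_i ∧ dx_j = sgn(permutation) dx_{(a)} ∧ dx_{(b)} ∧ dx_{(c)} with (a < b < c) sorted:
  d(y*(3*x + z)) includes (∂/∂z)(y*(3*x + z)) dz = (y) dz, which multiplied by dx ∧ dy gives (y) dx ∧ dy ∧ dz
Collecting like 3-forms: d(omega) = (y) dx ∧ dy ∧ dz.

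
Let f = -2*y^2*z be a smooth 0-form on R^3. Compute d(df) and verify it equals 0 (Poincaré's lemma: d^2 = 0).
d(df) = 0

Step 1: df = sum_i (∂f/∂x_i) dx_i = (0) dx + (-4*y*z) dy + (-2*y^2) dz.
Step 2: Apply d again. Using the 1-form formula, the coefficient of dx ∧ dy in d(df) is ∂^2 f/∂x ∂y - ∂^2 f/∂y ∂x = (0) - (0) = 0 (equality of mixed partials for smooth f).
Similarly for dx ∧ dz and dy ∧ dz — all coefficients vanish. So d(df) = 0.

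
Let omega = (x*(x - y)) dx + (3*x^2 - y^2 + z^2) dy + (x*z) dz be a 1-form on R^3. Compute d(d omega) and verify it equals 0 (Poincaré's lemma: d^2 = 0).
d(d omega) = 0

Step 1: d omega = sum_{i<j} (∂f_j/∂x_i - ∂f_i/∂x_j) dx_i ∧ dx_j:
  coeff of dx ∧ dy: 7*x
  coeff of dx ∧ dz: z
  coeff of dy ∧ dz: -2*z
Step 2: Apply d again to each 2-form coefficient. The only possible 3-form in R^3 is dx ∧ dy ∧ dz, with coefficient
  ∂(coeff of dy∧dz)/∂x - ∂(coeff of dx∧dz)/∂y + ∂(coeff of dx∧dy)/∂z
  = ∂/∂x (-2*z) - ∂/∂y (z) + ∂/∂z (7*x).
Each of these terms simplifies to sums of mixed partials that cancel in pairs. The result is 0 (by equality of mixed partials for smooth functions — Schwarz / Clairaut).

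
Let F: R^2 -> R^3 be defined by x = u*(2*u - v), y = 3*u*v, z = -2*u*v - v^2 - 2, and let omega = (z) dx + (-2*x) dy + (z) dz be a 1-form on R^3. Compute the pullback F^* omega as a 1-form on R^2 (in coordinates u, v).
F^* omega = (-20*u^2*v + 8*u*v^2 - 8*u + 3*v^3 + 6*v) du + (-12*u^3 + 12*u^2*v + 7*u*v^2 + 6*u + 2*v^3 + 4*v) dv

Using F^*(f dg) = (f ∘ F) d(g ∘ F), substitute each coordinate x_i by F_i(u, v) in f_i, and replace dx_i by d F_i = (∂F_i/∂u) du + (∂F_i/∂v) dv.
  For the x component: f_1(F) = -2*u*v - v^2 - 2; d F_1 = (4*u - v) du + (-u) dv
  For the y component: f_2(F) = 2*u*(-2*u + v); d F_2 = (3*v) du + (3*u) dv
  For the z component: f_3(F) = -2*u*v - v^2 - 2; d F_3 = (-2*v) du + (-2*u - 2*v) dv
Combining and collecting du, dv coefficients:
  coeff of du: -20*u^2*v + 8*u*v^2 - 8*u + 3*v^3 + 6*v
  coeff of dv: -12*u^3 + 12*u^2*v + 7*u*v^2 + 6*u + 2*v^3 + 4*v
F^* omega = (-20*u^2*v + 8*u*v^2 - 8*u + 3*v^3 + 6*v) du + (-12*u^3 + 12*u^2*v + 7*u*v^2 + 6*u + 2*v^3 + 4*v) dv.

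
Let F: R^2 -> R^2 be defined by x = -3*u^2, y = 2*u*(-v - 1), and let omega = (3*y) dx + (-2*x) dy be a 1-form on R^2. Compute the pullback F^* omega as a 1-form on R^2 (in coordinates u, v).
F^* omega = (24*u^2*(v + 1)) du + (-12*u^3) dv

Using F^*(f dg) = (f ∘ F) d(g ∘ F), substitute each coordinate x_i by F_i(u, v) in f_i, and replace dx_i by d F_i = (∂F_i/∂u) du + (∂F_i/∂v) dv.
  For the x component: f_1(F) = 6*u*(-v - 1); d F_1 = (-6*u) du + (0) dv
  For the y component: f_2(F) = 6*u^2; d F_2 = (-2*v - 2) du + (-2*u) dv
Combining and collecting du, dv coefficients:
  coeff of du: 24*u^2*(v + 1)
  coeff of dv: -12*u^3
F^* omega = (24*u^2*(v + 1)) du + (-12*u^3) dv.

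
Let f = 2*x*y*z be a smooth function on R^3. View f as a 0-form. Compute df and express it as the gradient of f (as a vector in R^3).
df = (2*y*z) dx + (2*x*z) dy + (2*x*y) dz; grad f = (2*y*z, 2*x*z, 2*x*y)

For a 0-form f, d f = (∂f/∂x) dx + (∂f/∂y) dy + (∂f/∂z) dz. The components of the vector representation are exactly the entries of grad f in Cartesian coordinates:
  ∂f/∂x = 2*y*z
  ∂f/∂y = 2*x*z
  ∂f/∂z = 2*x*y.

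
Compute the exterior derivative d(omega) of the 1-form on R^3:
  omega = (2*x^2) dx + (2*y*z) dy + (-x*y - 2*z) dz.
d(omega) = (-y) dx ∧ dz + (-x - 2*y) dy ∧ dz

For a 1-form omega = sum_i f_i dx_i, the exterior derivative is
  d(omega) = sum_{i < j} (∂f_j/∂x_i - ∂f_i/∂x_j) dx_i ∧ dx_j.
  coefficient of dx ∧ dz: ∂f_3/∂x - ∂f_1/∂z = ∂(-x*y - 2*z)/∂x - ∂(2*x^2)/∂z = -y
  coefficient of dy ∧ dz: ∂f_3/∂y - ∂f_2/∂z = ∂(-x*y - 2*z)/∂y - ∂(2*y*z)/∂z = -x - 2*y
Assembling: d(omega) = (-y) dx ∧ dz + (-x - 2*y) dy ∧ dz.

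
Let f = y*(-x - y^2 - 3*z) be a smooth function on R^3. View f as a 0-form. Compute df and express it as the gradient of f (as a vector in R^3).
df = (-y) dx + (-x - 3*y^2 - 3*z) dy + (-3*y) dz; grad f = (-y, -x - 3*y^2 - 3*z, -3*y)

For a 0-form f, d f = (∂f/∂x) dx + (∂f/∂y) dy + (∂f/∂z) dz. The components of the vector representation are exactly the entries of grad f in Cartesian coordinates:
  ∂f/∂x = -y
  ∂f/∂y = -x - 3*y^2 - 3*z
  ∂f/∂z = -3*y.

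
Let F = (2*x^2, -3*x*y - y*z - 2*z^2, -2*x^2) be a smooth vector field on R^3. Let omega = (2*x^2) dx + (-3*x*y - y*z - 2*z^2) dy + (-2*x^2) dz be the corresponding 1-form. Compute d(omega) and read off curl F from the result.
d(omega) = (y + 4*z) dy ∧ dz + (4*x) dz ∧ dx + (-3*y) dx ∧ dy; curl F = (y + 4*z, 4*x, -3*y)

d omega = sum_{i<j} (∂f_j/∂x_i - ∂f_i/∂x_j) dx_i ∧ dx_j. Under the identification (dy ∧ dz, dz ∧ dx, dx ∧ dy) ↔ (e_x, e_y, e_z), the coefficients are exactly the components of curl F. Compute:
  ∂R/∂y - ∂Q/∂z = (0) - (-y - 4*z) = y + 4*z
  ∂P/∂z - ∂R/∂x = (0) - (-4*x) = 4*x
  ∂Q/∂x - ∂P/∂y = (-3*y) - (0) = -3*y.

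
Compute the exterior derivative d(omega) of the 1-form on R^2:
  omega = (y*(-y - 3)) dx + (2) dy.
d(omega) = (2*y + 3) dx ∧ dy

For a 1-form omega = sum_i f_i dx_i, the exterior derivative is
  d(omega) = sum_{i < j} (∂f_j/∂x_i - ∂f_i/∂x_j) dx_i ∧ dx_j.
  coefficient of dx ∧ dy: ∂f_2/∂x - ∂f_1/∂y = ∂(2)/∂x - ∂(y*(-y - 3))/∂y = 2*y + 3
Assembling: d(omega) = (2*y + 3) dx ∧ dy.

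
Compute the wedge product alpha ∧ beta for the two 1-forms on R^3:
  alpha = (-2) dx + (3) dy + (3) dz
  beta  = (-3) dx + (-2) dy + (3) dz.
alpha ∧ beta = (13) dx ∧ dy + (3) dx ∧ dz + (15) dy ∧ dz

Distribute the wedge, using dx_i ∧ dx_j = -dx_j ∧ dx_i and dx_i ∧ dx_i = 0. For each pair (i, j) with i < j, the coefficient of dx_i ∧ dx_j in alpha ∧ beta is (alpha_i * beta_j - alpha_j * beta_i). Collecting: alpha ∧ beta = (13) dx ∧ dy + (3) dx ∧ dz + (15) dy ∧ dz.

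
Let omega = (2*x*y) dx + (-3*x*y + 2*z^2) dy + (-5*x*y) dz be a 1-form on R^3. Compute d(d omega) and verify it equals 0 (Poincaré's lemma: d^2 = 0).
d(d omega) = 0

Step 1: d omega = sum_{i<j} (∂f_j/∂x_i - ∂f_i/∂x_j) dx_i ∧ dx_j:
  coeff of dx ∧ dy: -2*x - 3*y
  coeff of dx ∧ dz: -5*y
  coeff of dy ∧ dz: -5*x - 4*z
Step 2: Apply d again to each 2-form coefficient. The only possible 3-form in R^3 is dx ∧ dy ∧ dz, with coefficient
  ∂(coeff of dy∧dz)/∂x - ∂(coeff of dx∧dz)/∂y + ∂(coeff of dx∧dy)/∂z
  = ∂/∂x (-5*x - 4*z) - ∂/∂y (-5*y) + ∂/∂z (-2*x - 3*y).
Each of these terms simplifies to sums of mixed partials that cancel in pairs. The result is 0 (by equality of mixed partials for smooth functions — Schwarz / Clairaut).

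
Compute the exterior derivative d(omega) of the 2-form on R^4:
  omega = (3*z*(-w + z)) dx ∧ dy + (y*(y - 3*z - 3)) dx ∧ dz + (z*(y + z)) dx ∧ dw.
d(omega) = (-3*w - 2*y + 9*z + 3) dx ∧ dy ∧ dz + (-4*z) dx ∧ dy ∧ dw + (-y - 2*z) dx ∧ dz ∧ dw

For a 2-form omega = sum_{i<j} g_{ij} dx_i ∧ dx_j, the exterior derivative is
  d(omega) = sum_{i<j} d(g_{ij}) ∧ dx_i ∧ dx_j = sum_{i<j, k} (∂g_{ij}/∂x_k) dx_k ∧ dx_i ∧ dx_j.
Expand each term, using dx_k ∧ dx_i ∧ dx_j = sgn(permutation) dx_{(a)} ∧ dx_{(b)} ∧ dx_{(c)} with (a < b < c) sorted:
  d(3*z*(-w + z)) includes (∂/∂z)(3*z*(-w + z)) dz = (-3*w + 6*z) dz, which multiplied by dx ∧ dy gives (-3*w + 6*z) dx ∧ dy ∧ dz
  d(3*z*(-w + z)) includes (∂/∂w)(3*z*(-w + z)) dw = (-3*z) dw, which multiplied by dx ∧ dy gives (-3*z) dx ∧ dy ∧ dw
  d(y*(y - 3*z - 3)) includes (∂/∂y)(y*(y - 3*z - 3)) dy = (2*y - 3*z - 3) dy, which multiplied by dx ∧ dz gives (-2*y + 3*z + 3) dx ∧ dy ∧ dz
  d(z*(y + z)) includes (∂/∂y)(z*(y + z)) dy = (z) dy, which multiplied by dx ∧ dw gives (-z) dx ∧ dy ∧ dw
  d(z*(y + z)) includes (∂/∂z)(z*(y + z)) dz = (y + 2*z) dz, which multiplied by dx ∧ dw gives (-y - 2*z) dx ∧ dz ∧ dw
Collecting like 3-forms: d(omega) = (-3*w - 2*y + 9*z + 3) dx ∧ dy ∧ dz + (-4*z) dx ∧ dy ∧ dw + (-y - 2*z) dx ∧ dz ∧ dw.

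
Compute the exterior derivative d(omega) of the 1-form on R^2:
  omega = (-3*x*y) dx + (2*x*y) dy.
d(omega) = (3*x + 2*y) dx ∧ dy

For a 1-form omega = sum_i f_i dx_i, the exterior derivative is
  d(omega) = sum_{i < j} (∂f_j/∂x_i - ∂f_i/∂x_j) dx_i ∧ dx_j.
  coefficient of dx ∧ dy: ∂f_2/∂x - ∂f_1/∂y = ∂(2*x*y)/∂x - ∂(-3*x*y)/∂y = 3*x + 2*y
Assembling: d(omega) = (3*x + 2*y) dx ∧ dy.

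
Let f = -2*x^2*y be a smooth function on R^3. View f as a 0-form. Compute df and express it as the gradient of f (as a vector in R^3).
df = (-4*x*y) dx + (-2*x^2) dy + (0) dz; grad f = (-4*x*y, -2*x^2, 0)

For a 0-form f, d f = (∂f/∂x) dx + (∂f/∂y) dy + (∂f/∂z) dz. The components of the vector representation are exactly the entries of grad f in Cartesian coordinates:
  ∂f/∂x = -4*x*y
  ∂f/∂y = -2*x^2
  ∂f/∂z = 0.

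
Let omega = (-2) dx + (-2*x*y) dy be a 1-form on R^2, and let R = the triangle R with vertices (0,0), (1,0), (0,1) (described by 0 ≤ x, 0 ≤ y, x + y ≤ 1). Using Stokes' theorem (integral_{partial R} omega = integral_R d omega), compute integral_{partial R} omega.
integral_(partial R) omega = -1/3

Stokes: integral_partial_R omega = integral_R d omega with d omega = (∂Q/∂x - ∂P/∂y) dx ∧ dy.
  ∂Q/∂x = -2*y
  ∂P/∂y = 0
  integrand = ∂Q/∂x - ∂P/∂y = -2*y.
Integrating over R: integral_0^1 integral_0^{1-x} (-2*y) dy dx = -1/3.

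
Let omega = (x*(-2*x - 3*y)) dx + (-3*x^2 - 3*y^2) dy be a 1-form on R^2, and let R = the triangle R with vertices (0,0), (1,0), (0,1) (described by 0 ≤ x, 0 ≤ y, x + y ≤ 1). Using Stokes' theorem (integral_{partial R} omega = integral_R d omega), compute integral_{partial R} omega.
integral_(partial R) omega = -1/2

Stokes: integral_partial_R omega = integral_R d omega with d omega = (∂Q/∂x - ∂P/∂y) dx ∧ dy.
  ∂Q/∂x = -6*x
  ∂P/∂y = -3*x
  integrand = ∂Q/∂x - ∂P/∂y = -3*x.
Integrating over R: integral_0^1 integral_0^{1-x} (-3*x) dy dx = -1/2.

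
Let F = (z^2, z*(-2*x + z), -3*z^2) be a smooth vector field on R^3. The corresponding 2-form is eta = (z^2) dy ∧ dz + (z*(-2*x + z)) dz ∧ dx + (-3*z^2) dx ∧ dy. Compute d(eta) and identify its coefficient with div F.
d(eta) = (-6*z) dx ∧ dy ∧ dz; div F = -6*z

For a 2-form in R^3 of the form above, applying d gives a 3-form with coefficient ∂P/∂x + ∂Q/∂y + ∂R/∂z:
  ∂P/∂x = 0
  ∂Q/∂y = 0
  ∂R/∂z = -6*z
Sum = -6*z, which is exactly div F.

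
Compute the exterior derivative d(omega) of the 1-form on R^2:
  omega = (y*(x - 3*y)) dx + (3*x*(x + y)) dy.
d(omega) = (5*x + 9*y) dx ∧ dy

For a 1-form omega = sum_i f_i dx_i, the exterior derivative is
  d(omega) = sum_{i < j} (∂f_j/∂x_i - ∂f_i/∂x_j) dx_i ∧ dx_j.
  coefficient of dx ∧ dy: ∂f_2/∂x - ∂f_1/∂y = ∂(3*x*(x + y))/∂x - ∂(y*(x - 3*y))/∂y = 5*x + 9*y
Assembling: d(omega) = (5*x + 9*y) dx ∧ dy.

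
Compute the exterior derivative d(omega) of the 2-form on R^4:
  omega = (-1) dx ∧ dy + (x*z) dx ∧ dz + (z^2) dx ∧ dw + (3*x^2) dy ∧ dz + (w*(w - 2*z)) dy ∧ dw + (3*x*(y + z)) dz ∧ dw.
d(omega) = (3*y + z) dx ∧ dz ∧ dw + (6*x) dx ∧ dy ∧ dz + (2*w + 3*x) dy ∧ dz ∧ dw

For a 2-form omega = sum_{i<j} g_{ij} dx_i ∧ dx_j, the exterior derivative is
  d(omega) = sum_{i<j} d(g_{ij}) ∧ dx_i ∧ dx_j = sum_{i<j, k} (∂g_{ij}/∂x_k) dx_k ∧ dx_i ∧ dx_j.
Expand each term, using dx_k ∧ dx_i ∧ dx_j = sgn(permutation) dx_{(a)} ∧ dx_{(b)} ∧ dx_{(c)} with (a < b < c) sorted:
  d(z^2) includes (∂/∂z)(z^2) dz = (2*z) dz, which multiplied by dx ∧ dw gives (-2*z) dx ∧ dz ∧ dw
  d(3*x^2) includes (∂/∂x)(3*x^2) dx = (6*x) dx, which multiplied by dy ∧ dz gives (6*x) dx ∧ dy ∧ dz
  d(w*(w - 2*z)) includes (∂/∂z)(w*(w - 2*z)) dz = (-2*w) dz, which multiplied by dy ∧ dw gives (2*w) dy ∧ dz ∧ dw
  d(3*x*(y + z)) includes (∂/∂x)(3*x*(y + z)) dx = (3*y + 3*z) dx, which multiplied by dz ∧ dw gives (3*y + 3*z) dx ∧ dz ∧ dw
  d(3*x*(y + z)) includes (∂/∂y)(3*x*(y + z)) dy = (3*x) dy, which multiplied by dz ∧ dw gives (3*x) dy ∧ dz ∧ dw
Collecting like 3-forms: d(omega) = (3*y + z) dx ∧ dz ∧ dw + (6*x) dx ∧ dy ∧ dz + (2*w + 3*x) dy ∧ dz ∧ dw.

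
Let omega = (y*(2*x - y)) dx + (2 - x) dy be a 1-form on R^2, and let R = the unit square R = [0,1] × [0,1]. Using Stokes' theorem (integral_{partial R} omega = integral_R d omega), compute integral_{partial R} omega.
integral_(partial R) omega = -1

Stokes: integral_partial_R omega = integral_R d omega with d omega = (∂Q/∂x - ∂P/∂y) dx ∧ dy.
  ∂Q/∂x = -1
  ∂P/∂y = 2*x - 2*y
  integrand = ∂Q/∂x - ∂P/∂y = -2*x + 2*y - 1.
Integrating over R: integral_0^1 integral_0^1 (-2*x + 2*y - 1) dx dy = -1.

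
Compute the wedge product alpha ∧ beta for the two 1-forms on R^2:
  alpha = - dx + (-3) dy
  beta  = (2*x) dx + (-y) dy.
alpha ∧ beta = (6*x + y) dx ∧ dy

Distribute the wedge, using dx_i ∧ dx_j = -dx_j ∧ dx_i and dx_i ∧ dx_i = 0. For each pair (i, j) with i < j, the coefficient of dx_i ∧ dx_j in alpha ∧ beta is (alpha_i * beta_j - alpha_j * beta_i). Collecting: alpha ∧ beta = (6*x + y) dx ∧ dy.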